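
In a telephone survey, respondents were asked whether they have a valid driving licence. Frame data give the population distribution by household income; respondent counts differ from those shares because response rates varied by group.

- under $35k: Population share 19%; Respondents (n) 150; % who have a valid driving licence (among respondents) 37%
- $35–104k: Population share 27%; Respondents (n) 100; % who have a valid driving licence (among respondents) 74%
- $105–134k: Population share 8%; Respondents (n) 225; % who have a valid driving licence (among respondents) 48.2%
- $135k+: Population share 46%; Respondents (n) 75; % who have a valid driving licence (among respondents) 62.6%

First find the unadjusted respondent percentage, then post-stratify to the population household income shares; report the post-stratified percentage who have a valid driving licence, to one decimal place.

59.7%

Unadjusted (pooled respondent) estimate weights by respondent counts:
  (150/550)×37 + (100/550)×74 + (225/550)×48.2 + (75/550)×62.6 = 51.8%
Reweighting by population household income shares:
  0.19×37 + 0.27×74 + 0.08×48.2 + 0.46×62.6 = 59.662%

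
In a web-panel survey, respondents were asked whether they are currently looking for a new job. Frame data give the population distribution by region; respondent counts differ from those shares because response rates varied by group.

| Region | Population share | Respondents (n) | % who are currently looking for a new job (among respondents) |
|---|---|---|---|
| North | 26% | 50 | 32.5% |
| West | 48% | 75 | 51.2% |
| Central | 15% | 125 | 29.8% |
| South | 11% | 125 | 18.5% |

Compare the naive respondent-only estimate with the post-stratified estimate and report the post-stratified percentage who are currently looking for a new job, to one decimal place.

Unadjusted (pooled respondent) estimate weights by respondent counts:
  (50/375)×32.5 + (75/375)×51.2 + (125/375)×29.8 + (125/375)×18.5 = 30.6733%
Post-stratifying to population shares instead:
  0.26×32.5 + 0.48×51.2 + 0.15×29.8 + 0.11×18.5 = 39.531%

39.5%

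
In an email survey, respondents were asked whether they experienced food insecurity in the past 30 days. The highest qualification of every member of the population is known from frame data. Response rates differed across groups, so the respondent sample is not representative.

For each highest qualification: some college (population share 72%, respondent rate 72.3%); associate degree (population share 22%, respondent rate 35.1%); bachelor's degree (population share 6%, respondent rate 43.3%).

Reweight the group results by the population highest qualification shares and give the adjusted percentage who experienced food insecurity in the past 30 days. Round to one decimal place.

62.4%

Reweight to the known highest qualification distribution:
  some college: 0.72 × 72.3 = 52.056
  associate degree: 0.22 × 35.1 = 7.722
  bachelor's degree: 0.06 × 43.3 = 2.598
Post-stratified estimate = 62.376 → 62.4%.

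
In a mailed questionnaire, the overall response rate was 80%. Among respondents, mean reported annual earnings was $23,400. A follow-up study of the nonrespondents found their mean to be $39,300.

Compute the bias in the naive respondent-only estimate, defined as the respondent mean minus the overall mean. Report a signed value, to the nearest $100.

-$3,200

Nonresponse fraction = 1 − 0.8 = 0.2.
Bias = (nonresponse fraction) × (respondent mean − nonrespondent mean)
     = 0.2 × (23,400 − 39,300) = 0.2 × -15,900 = -3180.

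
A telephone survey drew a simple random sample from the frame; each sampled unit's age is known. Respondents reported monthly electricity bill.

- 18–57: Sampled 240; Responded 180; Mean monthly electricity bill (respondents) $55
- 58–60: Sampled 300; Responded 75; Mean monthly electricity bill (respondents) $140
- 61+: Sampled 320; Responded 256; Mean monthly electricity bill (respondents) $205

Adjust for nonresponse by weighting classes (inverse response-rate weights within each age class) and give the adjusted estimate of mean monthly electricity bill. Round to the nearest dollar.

Class response rates: 18–57 180/240 = 75%, 58–60 75/300 = 25%, 61+ 256/320 = 80%.
Each respondent's weight = sampled/responded in their class; summing within a class gives n_sampled, so:
  18–57: 240 × 55 = 13,200
  58–60: 300 × 140 = 42,000
  61+: 320 × 205 = 65,600
Adjusted estimate = 120,800 / 860 = 140.465 → $140.

$140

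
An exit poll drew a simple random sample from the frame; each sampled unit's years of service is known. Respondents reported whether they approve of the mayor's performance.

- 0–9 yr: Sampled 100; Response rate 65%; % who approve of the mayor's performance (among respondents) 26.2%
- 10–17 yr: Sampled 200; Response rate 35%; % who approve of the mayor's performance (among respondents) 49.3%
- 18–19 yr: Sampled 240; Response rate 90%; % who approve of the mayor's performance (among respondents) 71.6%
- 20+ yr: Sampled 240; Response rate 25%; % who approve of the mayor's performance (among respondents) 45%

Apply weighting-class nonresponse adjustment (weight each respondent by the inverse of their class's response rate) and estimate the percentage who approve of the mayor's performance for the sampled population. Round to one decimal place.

51.9%

With weight = n_sampled/n_responded per class, the weighted class total is n_sampled:
  0–9 yr: 100 × 26.2 = 2620
  10–17 yr: 200 × 49.3 = 9860
  18–19 yr: 240 × 71.6 = 17,184
  20+ yr: 240 × 45 = 10,800
Adjusted estimate = 40,464 / 780 = 51.8769 → 51.9%.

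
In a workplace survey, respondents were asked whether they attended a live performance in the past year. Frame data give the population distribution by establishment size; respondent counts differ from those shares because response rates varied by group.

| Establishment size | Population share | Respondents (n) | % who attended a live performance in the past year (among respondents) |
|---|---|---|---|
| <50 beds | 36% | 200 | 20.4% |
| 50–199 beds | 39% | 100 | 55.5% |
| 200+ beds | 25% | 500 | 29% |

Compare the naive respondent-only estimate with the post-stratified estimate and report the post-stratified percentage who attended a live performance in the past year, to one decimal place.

Without adjustment, the pooled respondent share is:
  (200/800)×20.4 + (100/800)×55.5 + (500/800)×29 = 30.1625%
Post-stratifying to population shares instead:
  0.36×20.4 + 0.39×55.5 + 0.25×29 = 36.239%

36.2%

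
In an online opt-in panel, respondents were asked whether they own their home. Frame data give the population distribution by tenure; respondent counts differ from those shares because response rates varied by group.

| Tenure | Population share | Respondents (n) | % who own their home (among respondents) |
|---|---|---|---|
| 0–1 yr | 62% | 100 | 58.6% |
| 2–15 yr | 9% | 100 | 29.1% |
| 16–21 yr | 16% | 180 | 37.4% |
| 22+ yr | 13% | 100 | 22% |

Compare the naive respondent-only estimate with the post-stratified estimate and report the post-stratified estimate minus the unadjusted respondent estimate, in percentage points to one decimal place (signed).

+10.9 percentage points

Without adjustment, the pooled respondent share is:
  (100/480)×58.6 + (100/480)×29.1 + (180/480)×37.4 + (100/480)×22 = 36.8792%
Post-stratified estimate weights by population shares:
  0.62×58.6 + 0.09×29.1 + 0.16×37.4 + 0.13×22 = 47.795%
Difference = 47.795 − 36.8792 = 10.9158 pp.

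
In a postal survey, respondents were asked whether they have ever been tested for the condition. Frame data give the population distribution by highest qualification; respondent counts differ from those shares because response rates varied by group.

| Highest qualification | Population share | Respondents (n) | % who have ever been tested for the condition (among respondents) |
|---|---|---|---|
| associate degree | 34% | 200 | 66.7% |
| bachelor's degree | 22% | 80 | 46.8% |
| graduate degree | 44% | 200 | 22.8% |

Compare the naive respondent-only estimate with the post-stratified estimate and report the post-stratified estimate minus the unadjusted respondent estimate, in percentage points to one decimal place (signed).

Unadjusted (pooled respondent) estimate weights by respondent counts:
  (200/480)×66.7 + (80/480)×46.8 + (200/480)×22.8 = 45.0917%
Post-stratifying to population shares instead:
  0.34×66.7 + 0.22×46.8 + 0.44×22.8 = 43.006%
Difference = 43.006 − 45.0917 = -2.0857 pp.

-2.1 percentage points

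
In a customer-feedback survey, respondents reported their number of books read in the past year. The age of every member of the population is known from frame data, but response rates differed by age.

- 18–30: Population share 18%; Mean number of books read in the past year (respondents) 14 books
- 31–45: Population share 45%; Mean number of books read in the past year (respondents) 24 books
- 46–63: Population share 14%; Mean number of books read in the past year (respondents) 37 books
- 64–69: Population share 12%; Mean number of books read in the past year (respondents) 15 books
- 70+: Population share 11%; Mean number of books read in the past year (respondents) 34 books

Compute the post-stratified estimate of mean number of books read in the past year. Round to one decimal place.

24.0

Reweight to the known age distribution:
  18–30: 0.18 × 14 = 2.52
  31–45: 0.45 × 24 = 10.8
  46–63: 0.14 × 37 = 5.18
  64–69: 0.12 × 15 = 1.8
  70+: 0.11 × 34 = 3.74
Post-stratified estimate = 24.04 → 24.0.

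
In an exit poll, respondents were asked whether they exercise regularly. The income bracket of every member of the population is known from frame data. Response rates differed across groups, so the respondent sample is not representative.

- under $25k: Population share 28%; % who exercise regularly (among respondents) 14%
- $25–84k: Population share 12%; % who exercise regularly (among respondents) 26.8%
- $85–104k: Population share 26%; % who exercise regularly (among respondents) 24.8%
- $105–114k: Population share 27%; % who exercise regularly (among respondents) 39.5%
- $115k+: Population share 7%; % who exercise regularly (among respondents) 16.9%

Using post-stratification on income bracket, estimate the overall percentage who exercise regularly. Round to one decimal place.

Weight each group's respondent value by its population share:
  under $25k: 0.28 × 14 = 3.92
  $25–84k: 0.12 × 26.8 = 3.216
  $85–104k: 0.26 × 24.8 = 6.448
  $105–114k: 0.27 × 39.5 = 10.665
  $115k+: 0.07 × 16.9 = 1.183
Post-stratified estimate = 25.432 → 25.4%.

25.4%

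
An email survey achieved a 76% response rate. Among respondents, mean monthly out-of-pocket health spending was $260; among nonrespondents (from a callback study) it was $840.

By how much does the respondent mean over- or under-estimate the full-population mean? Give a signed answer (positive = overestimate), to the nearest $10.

-$140

Nonresponse fraction = 1 − 0.76 = 0.24.
Bias = (nonresponse fraction) × (respondent mean − nonrespondent mean)
     = 0.24 × (260 − 840) = 0.24 × -580 = -139.2.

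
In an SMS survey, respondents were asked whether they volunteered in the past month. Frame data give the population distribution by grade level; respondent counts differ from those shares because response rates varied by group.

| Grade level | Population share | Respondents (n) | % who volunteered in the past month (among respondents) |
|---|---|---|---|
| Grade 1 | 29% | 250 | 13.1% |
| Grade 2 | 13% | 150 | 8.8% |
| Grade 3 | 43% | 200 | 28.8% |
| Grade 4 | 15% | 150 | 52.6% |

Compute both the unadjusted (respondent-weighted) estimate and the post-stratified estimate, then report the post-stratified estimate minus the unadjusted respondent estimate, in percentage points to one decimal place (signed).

+0.9 percentage points

Naive respondent-only estimate (weights = respondent counts):
  (250/750)×13.1 + (150/750)×8.8 + (200/750)×28.8 + (150/750)×52.6 = 24.3267%
Reweighting by population grade level shares:
  0.29×13.1 + 0.13×8.8 + 0.43×28.8 + 0.15×52.6 = 25.217%
Difference = 25.217 − 24.3267 = 0.8903 pp.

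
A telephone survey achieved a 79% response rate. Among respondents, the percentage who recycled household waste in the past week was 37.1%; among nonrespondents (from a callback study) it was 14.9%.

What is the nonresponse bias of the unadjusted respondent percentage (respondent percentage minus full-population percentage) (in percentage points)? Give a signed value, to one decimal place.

Nonresponse fraction = 1 − 0.79 = 0.21.
Bias = (nonresponse fraction) × (respondent percentage − nonrespondent percentage)
     = 0.21 × (37.1 − 14.9) = 0.21 × 22.2 = 4.662.

+4.7 percentage points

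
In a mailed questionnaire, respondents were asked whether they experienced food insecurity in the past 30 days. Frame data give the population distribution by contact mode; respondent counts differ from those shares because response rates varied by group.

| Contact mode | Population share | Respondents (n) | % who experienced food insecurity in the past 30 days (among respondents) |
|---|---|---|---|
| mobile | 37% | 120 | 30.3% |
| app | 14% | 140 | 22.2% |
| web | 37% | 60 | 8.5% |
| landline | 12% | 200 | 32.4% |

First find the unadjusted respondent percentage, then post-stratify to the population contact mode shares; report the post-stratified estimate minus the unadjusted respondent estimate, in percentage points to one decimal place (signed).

Without adjustment, the pooled respondent share is:
  (120/520)×30.3 + (140/520)×22.2 + (60/520)×8.5 + (200/520)×32.4 = 26.4115%
Post-stratifying to population shares instead:
  0.37×30.3 + 0.14×22.2 + 0.37×8.5 + 0.12×32.4 = 21.352%
Difference = 21.352 − 26.4115 = -5.0595 pp.

-5.1 percentage points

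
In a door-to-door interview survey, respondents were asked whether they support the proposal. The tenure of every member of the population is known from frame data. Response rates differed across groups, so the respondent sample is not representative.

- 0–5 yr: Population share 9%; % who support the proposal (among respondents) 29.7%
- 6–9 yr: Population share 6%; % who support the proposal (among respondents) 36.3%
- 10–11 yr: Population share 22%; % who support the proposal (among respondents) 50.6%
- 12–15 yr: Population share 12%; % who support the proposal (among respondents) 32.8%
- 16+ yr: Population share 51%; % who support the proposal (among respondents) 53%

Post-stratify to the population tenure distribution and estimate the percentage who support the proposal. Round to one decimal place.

46.9%

Reweight to the known tenure distribution:
  0–5 yr: 0.09 × 29.7 = 2.673
  6–9 yr: 0.06 × 36.3 = 2.178
  10–11 yr: 0.22 × 50.6 = 11.132
  12–15 yr: 0.12 × 32.8 = 3.936
  16+ yr: 0.51 × 53 = 27.03
Post-stratified estimate = 46.949 → 46.9%.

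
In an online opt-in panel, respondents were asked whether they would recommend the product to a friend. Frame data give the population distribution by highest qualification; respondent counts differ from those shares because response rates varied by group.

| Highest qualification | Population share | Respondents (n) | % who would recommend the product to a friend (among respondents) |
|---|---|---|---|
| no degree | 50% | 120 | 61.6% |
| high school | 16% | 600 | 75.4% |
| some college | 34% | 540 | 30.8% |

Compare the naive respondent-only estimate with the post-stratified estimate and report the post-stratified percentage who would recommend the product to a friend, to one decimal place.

53.3%

Unadjusted (pooled respondent) estimate weights by respondent counts:
  (120/1260)×61.6 + (600/1260)×75.4 + (540/1260)×30.8 = 54.9714%
Post-stratifying to population shares instead:
  0.5×61.6 + 0.16×75.4 + 0.34×30.8 = 53.336%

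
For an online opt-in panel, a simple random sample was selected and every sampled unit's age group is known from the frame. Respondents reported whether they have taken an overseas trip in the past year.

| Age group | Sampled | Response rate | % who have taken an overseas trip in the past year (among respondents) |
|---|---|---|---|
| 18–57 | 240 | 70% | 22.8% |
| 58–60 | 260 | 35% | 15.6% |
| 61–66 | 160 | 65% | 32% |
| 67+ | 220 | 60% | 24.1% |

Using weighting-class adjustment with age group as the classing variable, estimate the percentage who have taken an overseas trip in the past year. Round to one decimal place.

Weighting each respondent by the inverse class response rate inflates each class back to its sampled size, so the class weight is n_sampled:
  18–57: 240 × 22.8 = 5472
  58–60: 260 × 15.6 = 4056
  61–66: 160 × 32 = 5120
  67+: 220 × 24.1 = 5302
Adjusted estimate = 19,950 / 880 = 22.6705 → 22.7%.

22.7%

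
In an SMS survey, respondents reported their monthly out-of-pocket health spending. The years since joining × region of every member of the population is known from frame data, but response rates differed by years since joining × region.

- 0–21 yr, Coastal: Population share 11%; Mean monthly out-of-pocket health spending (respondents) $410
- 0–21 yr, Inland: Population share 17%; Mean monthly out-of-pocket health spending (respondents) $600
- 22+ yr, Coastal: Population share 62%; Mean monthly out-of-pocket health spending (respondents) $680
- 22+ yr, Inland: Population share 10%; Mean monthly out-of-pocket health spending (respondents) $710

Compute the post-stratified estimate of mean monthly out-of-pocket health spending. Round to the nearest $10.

$640

Each cell contributes population-share × respondent value:
  0–21 yr, Coastal: 0.11 × 410 = 45.1
  0–21 yr, Inland: 0.17 × 600 = 102
  22+ yr, Coastal: 0.62 × 680 = 421.6
  22+ yr, Inland: 0.1 × 710 = 71
Post-stratified estimate = 639.7 → $640.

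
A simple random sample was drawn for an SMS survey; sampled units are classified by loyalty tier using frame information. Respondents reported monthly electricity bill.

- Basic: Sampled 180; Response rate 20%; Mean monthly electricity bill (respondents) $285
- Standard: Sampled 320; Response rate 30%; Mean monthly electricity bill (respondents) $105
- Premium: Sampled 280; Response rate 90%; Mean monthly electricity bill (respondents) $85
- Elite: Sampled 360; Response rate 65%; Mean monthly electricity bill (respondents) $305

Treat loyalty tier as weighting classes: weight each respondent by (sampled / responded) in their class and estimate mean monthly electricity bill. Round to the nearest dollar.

$192

Weighting each respondent by the inverse class response rate inflates each class back to its sampled size, so the class weight is n_sampled:
  Basic: 180 × 285 = 51,300
  Standard: 320 × 105 = 33,600
  Premium: 280 × 85 = 23,800
  Elite: 360 × 305 = 109,800
Adjusted estimate = 218,500 / 1,140 = 191.667 → $192.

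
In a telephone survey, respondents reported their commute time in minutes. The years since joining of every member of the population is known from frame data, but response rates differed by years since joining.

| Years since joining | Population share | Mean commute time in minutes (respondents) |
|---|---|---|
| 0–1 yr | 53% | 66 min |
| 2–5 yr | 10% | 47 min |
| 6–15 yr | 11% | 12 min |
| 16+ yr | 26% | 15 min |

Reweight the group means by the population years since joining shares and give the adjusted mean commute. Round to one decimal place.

44.9

Weight each group's respondent value by its population share:
  0–1 yr: 0.53 × 66 = 34.98
  2–5 yr: 0.1 × 47 = 4.7
  6–15 yr: 0.11 × 12 = 1.32
  16+ yr: 0.26 × 15 = 3.9
Post-stratified estimate = 44.9 → 44.9.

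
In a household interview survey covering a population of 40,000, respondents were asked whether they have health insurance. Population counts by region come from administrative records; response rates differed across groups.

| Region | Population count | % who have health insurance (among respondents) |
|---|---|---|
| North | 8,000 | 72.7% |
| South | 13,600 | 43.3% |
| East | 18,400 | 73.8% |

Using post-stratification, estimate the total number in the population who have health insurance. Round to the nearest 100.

25,300

Estimated count per cell = population count × respondent percentage:
  North: 8,000 × 72.7% = 5816
  South: 13,600 × 43.3% = 5888.8
  East: 18,400 × 73.8% = 13579.2
Estimated total = 25,284 → 25,300.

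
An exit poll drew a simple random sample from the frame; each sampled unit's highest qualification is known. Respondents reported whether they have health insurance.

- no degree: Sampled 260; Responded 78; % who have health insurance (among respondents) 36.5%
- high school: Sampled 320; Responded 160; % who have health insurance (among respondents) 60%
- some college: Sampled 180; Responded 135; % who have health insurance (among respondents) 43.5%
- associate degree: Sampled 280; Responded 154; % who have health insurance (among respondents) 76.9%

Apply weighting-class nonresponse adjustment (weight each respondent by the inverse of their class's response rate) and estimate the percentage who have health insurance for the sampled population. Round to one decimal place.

55.8%

Class response rates: no degree 78/260 = 30%, high school 160/320 = 50%, some college 135/180 = 75%, associate degree 154/280 = 55%.
Inverse-response-rate weighting restores each class to its sampled count, so class totals weight by n_sampled:
  no degree: 260 × 36.5 = 9490
  high school: 320 × 60 = 19,200
  some college: 180 × 43.5 = 7830
  associate degree: 280 × 76.9 = 21,532
Adjusted estimate = 58,052 / 1,040 = 55.8192 → 55.8%.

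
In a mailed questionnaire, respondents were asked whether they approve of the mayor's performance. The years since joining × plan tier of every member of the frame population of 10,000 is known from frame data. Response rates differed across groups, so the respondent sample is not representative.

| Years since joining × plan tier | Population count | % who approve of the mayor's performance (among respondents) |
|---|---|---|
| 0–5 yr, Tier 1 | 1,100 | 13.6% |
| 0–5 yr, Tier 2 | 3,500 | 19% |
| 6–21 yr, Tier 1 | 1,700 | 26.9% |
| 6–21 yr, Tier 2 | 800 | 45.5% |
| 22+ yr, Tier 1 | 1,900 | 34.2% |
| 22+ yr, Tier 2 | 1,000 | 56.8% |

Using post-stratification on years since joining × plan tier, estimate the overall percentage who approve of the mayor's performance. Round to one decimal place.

Post-stratification weights by population share, not respondent share:
  0–5 yr, Tier 1: (1,100/10,000) × 13.6 = 1.496
  0–5 yr, Tier 2: (3,500/10,000) × 19 = 6.65
  6–21 yr, Tier 1: (1,700/10,000) × 26.9 = 4.573
  6–21 yr, Tier 2: (800/10,000) × 45.5 = 3.64
  22+ yr, Tier 1: (1,900/10,000) × 34.2 = 6.498
  22+ yr, Tier 2: (1,000/10,000) × 56.8 = 5.68
Post-stratified estimate = 28.537 → 28.5%.

28.5%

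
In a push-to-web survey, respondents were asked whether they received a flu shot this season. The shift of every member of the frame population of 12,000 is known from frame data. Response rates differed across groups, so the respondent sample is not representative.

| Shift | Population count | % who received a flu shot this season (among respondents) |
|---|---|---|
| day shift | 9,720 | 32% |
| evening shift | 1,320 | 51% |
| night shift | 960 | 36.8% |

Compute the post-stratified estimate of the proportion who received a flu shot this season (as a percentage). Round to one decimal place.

34.5%

Each cell contributes population-share × respondent value:
  day shift: (9,720/12,000) × 32 = 25.92
  evening shift: (1,320/12,000) × 51 = 5.61
  night shift: (960/12,000) × 36.8 = 2.944
Post-stratified estimate = 34.474 → 34.5%.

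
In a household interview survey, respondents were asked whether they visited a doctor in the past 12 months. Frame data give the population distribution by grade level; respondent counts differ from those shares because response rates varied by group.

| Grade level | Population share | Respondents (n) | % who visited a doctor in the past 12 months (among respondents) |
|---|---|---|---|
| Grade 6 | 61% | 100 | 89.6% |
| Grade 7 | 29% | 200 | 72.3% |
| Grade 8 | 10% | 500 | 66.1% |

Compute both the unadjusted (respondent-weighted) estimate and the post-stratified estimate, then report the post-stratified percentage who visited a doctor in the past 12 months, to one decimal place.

Unadjusted (pooled respondent) estimate weights by respondent counts:
  (100/800)×89.6 + (200/800)×72.3 + (500/800)×66.1 = 70.5875%
Reweighting by population grade level shares:
  0.61×89.6 + 0.29×72.3 + 0.1×66.1 = 82.233%

82.2%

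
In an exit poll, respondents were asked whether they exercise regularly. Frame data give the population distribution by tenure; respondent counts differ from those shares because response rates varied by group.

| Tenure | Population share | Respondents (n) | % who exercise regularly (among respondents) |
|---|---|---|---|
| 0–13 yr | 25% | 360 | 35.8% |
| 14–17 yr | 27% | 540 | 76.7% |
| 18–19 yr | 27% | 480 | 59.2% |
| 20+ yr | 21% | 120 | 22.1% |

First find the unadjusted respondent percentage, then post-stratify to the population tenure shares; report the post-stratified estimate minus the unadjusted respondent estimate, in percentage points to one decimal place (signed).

Naive respondent-only estimate (weights = respondent counts):
  (360/1500)×35.8 + (540/1500)×76.7 + (480/1500)×59.2 + (120/1500)×22.1 = 56.916%
Post-stratified estimate weights by population shares:
  0.25×35.8 + 0.27×76.7 + 0.27×59.2 + 0.21×22.1 = 50.284%
Difference = 50.284 − 56.916 = -6.632 pp.

-6.6 percentage points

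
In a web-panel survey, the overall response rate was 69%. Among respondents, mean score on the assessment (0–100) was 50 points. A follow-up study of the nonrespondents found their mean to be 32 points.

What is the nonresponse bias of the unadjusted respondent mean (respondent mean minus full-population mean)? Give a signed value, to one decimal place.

+5.6

Nonresponse fraction = 1 − 0.69 = 0.31.
Bias = (nonresponse fraction) × (respondent mean − nonrespondent mean)
     = 0.31 × (50 − 32) = 0.31 × 18 = 5.58.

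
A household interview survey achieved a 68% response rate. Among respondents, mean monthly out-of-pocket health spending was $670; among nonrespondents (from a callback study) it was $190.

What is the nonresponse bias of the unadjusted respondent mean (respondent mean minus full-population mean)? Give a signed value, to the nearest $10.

Nonresponse fraction = 1 − 0.68 = 0.32.
Bias = (nonresponse fraction) × (respondent mean − nonrespondent mean)
     = 0.32 × (670 − 190) = 0.32 × 480 = 153.6.

+$150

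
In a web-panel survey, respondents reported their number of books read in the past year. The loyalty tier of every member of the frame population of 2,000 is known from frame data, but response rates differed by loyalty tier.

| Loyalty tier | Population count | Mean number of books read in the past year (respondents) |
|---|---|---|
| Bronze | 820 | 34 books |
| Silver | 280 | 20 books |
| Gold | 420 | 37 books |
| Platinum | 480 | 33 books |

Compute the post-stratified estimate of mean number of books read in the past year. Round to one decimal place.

32.4

Weight each group's respondent value by its population share:
  Bronze: (820/2,000) × 34 = 13.94
  Silver: (280/2,000) × 20 = 2.8
  Gold: (420/2,000) × 37 = 7.77
  Platinum: (480/2,000) × 33 = 7.92
Post-stratified estimate = 32.43 → 32.4.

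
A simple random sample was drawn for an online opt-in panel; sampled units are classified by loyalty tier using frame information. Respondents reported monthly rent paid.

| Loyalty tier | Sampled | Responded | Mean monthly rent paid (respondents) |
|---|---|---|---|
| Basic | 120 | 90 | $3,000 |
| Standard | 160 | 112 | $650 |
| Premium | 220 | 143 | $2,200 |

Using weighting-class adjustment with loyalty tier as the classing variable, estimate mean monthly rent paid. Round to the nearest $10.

Response rates by class: Basic 90/120 = 75%, Standard 112/160 = 70%, Premium 143/220 = 65%.
With weight = n_sampled/n_responded per class, the weighted class total is n_sampled:
  Basic: 120 × 3000 = 360,000
  Standard: 160 × 650 = 104,000
  Premium: 220 × 2200 = 484,000
Adjusted estimate = 948,000 / 500 = 1896 → $1,900.

$1,900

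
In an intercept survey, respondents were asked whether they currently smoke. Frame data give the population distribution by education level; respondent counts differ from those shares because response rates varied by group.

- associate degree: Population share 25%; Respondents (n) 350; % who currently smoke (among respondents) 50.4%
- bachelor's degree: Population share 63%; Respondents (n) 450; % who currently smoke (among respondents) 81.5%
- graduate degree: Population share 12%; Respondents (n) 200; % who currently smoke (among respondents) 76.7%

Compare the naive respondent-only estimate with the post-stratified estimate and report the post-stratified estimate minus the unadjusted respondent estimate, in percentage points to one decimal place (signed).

+3.5 percentage points

Naive respondent-only estimate (weights = respondent counts):
  (350/1000)×50.4 + (450/1000)×81.5 + (200/1000)×76.7 = 69.655%
Post-stratified estimate weights by population shares:
  0.25×50.4 + 0.63×81.5 + 0.12×76.7 = 73.149%
Difference = 73.149 − 69.655 = 3.494 pp.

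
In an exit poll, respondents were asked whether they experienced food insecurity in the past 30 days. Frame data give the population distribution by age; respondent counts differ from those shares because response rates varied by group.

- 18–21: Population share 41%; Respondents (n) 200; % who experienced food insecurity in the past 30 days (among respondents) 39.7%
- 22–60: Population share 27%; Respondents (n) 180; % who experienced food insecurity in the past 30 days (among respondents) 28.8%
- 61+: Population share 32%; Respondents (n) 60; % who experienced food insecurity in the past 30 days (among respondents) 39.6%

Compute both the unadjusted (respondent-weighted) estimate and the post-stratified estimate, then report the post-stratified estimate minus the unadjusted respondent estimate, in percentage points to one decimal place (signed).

+1.5 percentage points

Naive respondent-only estimate (weights = respondent counts):
  (200/440)×39.7 + (180/440)×28.8 + (60/440)×39.6 = 35.2273%
Post-stratifying to population shares instead:
  0.41×39.7 + 0.27×28.8 + 0.32×39.6 = 36.725%
Difference = 36.725 − 35.2273 = 1.4977 pp.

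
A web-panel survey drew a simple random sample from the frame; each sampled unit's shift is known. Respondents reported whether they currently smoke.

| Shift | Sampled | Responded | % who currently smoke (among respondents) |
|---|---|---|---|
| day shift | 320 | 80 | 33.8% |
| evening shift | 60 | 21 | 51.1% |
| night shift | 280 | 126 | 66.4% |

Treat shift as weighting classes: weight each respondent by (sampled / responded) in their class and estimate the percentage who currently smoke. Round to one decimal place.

49.2%

Class response rates: day shift 80/320 = 25%, evening shift 21/60 = 35%, night shift 126/280 = 45%.
Weighting each respondent by the inverse class response rate inflates each class back to its sampled size, so the class weight is n_sampled:
  day shift: 320 × 33.8 = 10,816
  evening shift: 60 × 51.1 = 3066
  night shift: 280 × 66.4 = 18,592
Adjusted estimate = 32,474 / 660 = 49.203 → 49.2%.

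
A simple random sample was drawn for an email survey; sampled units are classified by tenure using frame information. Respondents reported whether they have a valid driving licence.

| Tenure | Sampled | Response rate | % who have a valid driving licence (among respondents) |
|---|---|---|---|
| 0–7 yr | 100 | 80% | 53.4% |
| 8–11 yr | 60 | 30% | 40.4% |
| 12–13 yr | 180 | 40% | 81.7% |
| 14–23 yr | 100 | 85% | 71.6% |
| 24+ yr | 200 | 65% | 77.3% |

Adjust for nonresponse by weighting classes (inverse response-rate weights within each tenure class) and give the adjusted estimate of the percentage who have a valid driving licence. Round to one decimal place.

70.5%

Weighting each respondent by the inverse class response rate inflates each class back to its sampled size, so the class weight is n_sampled:
  0–7 yr: 100 × 53.4 = 5340
  8–11 yr: 60 × 40.4 = 2424
  12–13 yr: 180 × 81.7 = 14,706
  14–23 yr: 100 × 71.6 = 7160
  24+ yr: 200 × 77.3 = 15,460
Adjusted estimate = 45,090 / 640 = 70.4531 → 70.5%.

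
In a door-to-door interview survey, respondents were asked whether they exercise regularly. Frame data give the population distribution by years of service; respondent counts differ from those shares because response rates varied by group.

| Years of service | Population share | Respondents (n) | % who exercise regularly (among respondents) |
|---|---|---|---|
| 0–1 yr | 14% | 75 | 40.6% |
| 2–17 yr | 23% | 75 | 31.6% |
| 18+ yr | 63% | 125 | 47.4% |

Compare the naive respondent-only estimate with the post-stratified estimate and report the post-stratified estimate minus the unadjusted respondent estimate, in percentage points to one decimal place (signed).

Naive respondent-only estimate (weights = respondent counts):
  (75/275)×40.6 + (75/275)×31.6 + (125/275)×47.4 = 41.2364%
Reweighting by population years of service shares:
  0.14×40.6 + 0.23×31.6 + 0.63×47.4 = 42.814%
Difference = 42.814 − 41.2364 = 1.5776 pp.

+1.6 percentage points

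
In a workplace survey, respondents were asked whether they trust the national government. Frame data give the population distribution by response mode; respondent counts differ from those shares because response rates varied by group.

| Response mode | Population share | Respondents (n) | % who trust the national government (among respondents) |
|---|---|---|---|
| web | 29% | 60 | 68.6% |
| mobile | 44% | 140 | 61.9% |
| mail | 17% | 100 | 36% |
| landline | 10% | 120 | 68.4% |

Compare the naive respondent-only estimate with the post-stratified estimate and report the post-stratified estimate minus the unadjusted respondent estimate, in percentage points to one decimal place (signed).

+1.5 percentage points

Naive respondent-only estimate (weights = respondent counts):
  (60/420)×68.6 + (140/420)×61.9 + (100/420)×36 + (120/420)×68.4 = 58.5476%
Post-stratifying to population shares instead:
  0.29×68.6 + 0.44×61.9 + 0.17×36 + 0.1×68.4 = 60.09%
Difference = 60.09 − 58.5476 = 1.5424 pp.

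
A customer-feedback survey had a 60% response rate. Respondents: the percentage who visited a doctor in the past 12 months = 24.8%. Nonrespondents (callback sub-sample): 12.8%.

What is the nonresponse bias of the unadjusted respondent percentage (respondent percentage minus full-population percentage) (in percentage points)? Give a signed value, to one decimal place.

+4.8 percentage points

Nonresponse fraction = 1 − 0.6 = 0.4.
Bias = (nonresponse fraction) × (respondent percentage − nonrespondent percentage)
     = 0.4 × (24.8 − 12.8) = 0.4 × 12 = 4.8.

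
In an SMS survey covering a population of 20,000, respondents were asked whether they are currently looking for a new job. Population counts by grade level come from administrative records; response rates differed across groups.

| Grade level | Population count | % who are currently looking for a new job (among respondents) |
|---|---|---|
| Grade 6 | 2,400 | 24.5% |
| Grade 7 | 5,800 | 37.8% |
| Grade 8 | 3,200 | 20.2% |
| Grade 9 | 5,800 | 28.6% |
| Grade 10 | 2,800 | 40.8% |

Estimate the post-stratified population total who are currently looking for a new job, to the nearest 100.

6,200

Apply each group's respondent rate to its population count:
  Grade 6: 2,400 × 24.5% = 588
  Grade 7: 5,800 × 37.8% = 2192.4
  Grade 8: 3,200 × 20.2% = 646.4
  Grade 9: 5,800 × 28.6% = 1658.8
  Grade 10: 2,800 × 40.8% = 1142.4
Estimated total = 6228 → 6,200.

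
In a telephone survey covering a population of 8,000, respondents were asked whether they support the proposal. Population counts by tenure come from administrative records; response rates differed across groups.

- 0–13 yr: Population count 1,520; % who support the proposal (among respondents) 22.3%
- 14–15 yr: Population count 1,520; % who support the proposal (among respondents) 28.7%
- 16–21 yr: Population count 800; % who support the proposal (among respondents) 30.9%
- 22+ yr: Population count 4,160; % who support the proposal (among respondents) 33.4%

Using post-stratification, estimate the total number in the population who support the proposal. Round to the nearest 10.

Estimated count per cell = population count × respondent percentage:
  0–13 yr: 1,520 × 22.3% = 338.96
  14–15 yr: 1,520 × 28.7% = 436.24
  16–21 yr: 800 × 30.9% = 247.2
  22+ yr: 4,160 × 33.4% = 1389.44
Estimated total = 2411.84 → 2,410.

2,410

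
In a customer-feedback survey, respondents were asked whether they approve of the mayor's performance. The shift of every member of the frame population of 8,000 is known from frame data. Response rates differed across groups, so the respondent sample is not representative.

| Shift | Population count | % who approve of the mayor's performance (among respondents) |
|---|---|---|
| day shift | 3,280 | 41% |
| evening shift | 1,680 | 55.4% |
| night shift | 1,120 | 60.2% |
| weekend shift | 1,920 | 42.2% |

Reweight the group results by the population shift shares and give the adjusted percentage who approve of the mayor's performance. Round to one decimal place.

Reweight to the known shift distribution:
  day shift: (3,280/8,000) × 41 = 16.81
  evening shift: (1,680/8,000) × 55.4 = 11.634
  night shift: (1,120/8,000) × 60.2 = 8.428
  weekend shift: (1,920/8,000) × 42.2 = 10.128
Post-stratified estimate = 47 → 47.0%.

47.0%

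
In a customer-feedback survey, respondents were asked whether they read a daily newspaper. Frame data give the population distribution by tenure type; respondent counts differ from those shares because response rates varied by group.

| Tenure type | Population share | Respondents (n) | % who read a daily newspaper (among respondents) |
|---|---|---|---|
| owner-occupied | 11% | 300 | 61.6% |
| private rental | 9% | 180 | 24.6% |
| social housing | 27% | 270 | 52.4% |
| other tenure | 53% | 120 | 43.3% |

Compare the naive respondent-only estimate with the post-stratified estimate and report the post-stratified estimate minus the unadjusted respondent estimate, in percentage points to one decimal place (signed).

-2.5 percentage points

Unadjusted (pooled respondent) estimate weights by respondent counts:
  (300/870)×61.6 + (180/870)×24.6 + (270/870)×52.4 + (120/870)×43.3 = 48.5655%
Post-stratifying to population shares instead:
  0.11×61.6 + 0.09×24.6 + 0.27×52.4 + 0.53×43.3 = 46.087%
Difference = 46.087 − 48.5655 = -2.4785 pp.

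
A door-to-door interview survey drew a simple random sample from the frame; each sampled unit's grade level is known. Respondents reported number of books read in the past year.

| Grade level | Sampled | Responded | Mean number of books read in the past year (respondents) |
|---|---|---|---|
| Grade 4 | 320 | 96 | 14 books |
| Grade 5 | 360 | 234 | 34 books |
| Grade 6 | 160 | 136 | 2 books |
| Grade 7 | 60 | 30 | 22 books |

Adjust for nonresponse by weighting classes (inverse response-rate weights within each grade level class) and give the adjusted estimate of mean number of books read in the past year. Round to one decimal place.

20.4

Class response rates: Grade 4 96/320 = 30%, Grade 5 234/360 = 65%, Grade 6 136/160 = 85%, Grade 7 30/60 = 50%.
Inverse-response-rate weighting restores each class to its sampled count, so class totals weight by n_sampled:
  Grade 4: 320 × 14 = 4480
  Grade 5: 360 × 34 = 12,240
  Grade 6: 160 × 2 = 320
  Grade 7: 60 × 22 = 1320
Adjusted estimate = 18,360 / 900 = 20.4 → 20.4.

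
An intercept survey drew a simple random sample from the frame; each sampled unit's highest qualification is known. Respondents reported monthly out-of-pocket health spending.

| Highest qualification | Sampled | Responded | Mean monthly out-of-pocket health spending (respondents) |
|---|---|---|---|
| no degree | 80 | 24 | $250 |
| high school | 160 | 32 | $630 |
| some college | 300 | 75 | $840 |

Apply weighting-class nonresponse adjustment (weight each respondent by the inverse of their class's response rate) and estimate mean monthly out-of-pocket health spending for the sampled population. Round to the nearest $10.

$690

Class response rates: no degree 24/80 = 30%, high school 32/160 = 20%, some college 75/300 = 25%.
Weighting each respondent by the inverse class response rate inflates each class back to its sampled size, so the class weight is n_sampled:
  no degree: 80 × 250 = 20,000
  high school: 160 × 630 = 100,800
  some college: 300 × 840 = 252,000
Adjusted estimate = 372,800 / 540 = 690.37 → $690.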